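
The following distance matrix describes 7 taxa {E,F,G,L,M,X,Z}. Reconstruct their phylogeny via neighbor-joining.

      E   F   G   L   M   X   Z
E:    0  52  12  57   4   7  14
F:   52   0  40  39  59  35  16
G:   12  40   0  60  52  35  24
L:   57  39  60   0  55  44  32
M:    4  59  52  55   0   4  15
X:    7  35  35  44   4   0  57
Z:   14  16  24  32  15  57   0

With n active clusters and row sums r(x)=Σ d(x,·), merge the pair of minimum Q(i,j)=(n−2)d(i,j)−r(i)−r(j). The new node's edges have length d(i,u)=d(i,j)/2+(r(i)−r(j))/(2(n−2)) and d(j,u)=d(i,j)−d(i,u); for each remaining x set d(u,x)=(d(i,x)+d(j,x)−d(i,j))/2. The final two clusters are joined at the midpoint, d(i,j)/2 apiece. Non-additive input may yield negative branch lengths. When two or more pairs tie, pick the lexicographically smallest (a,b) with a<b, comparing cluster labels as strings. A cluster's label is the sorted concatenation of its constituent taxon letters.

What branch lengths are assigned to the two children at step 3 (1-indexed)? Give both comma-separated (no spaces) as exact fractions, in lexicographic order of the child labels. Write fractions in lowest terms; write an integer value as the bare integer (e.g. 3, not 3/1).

1. join M+X (d=4, Q=-351) ⇒ MX; edges |M|=27/10, |X|=13/10
  updated: d(E,MX)=7/2, d(F,MX)=45, d(G,MX)=83/2, d(L,MX)=95/2, d(MX,Z)=34
2. join E+MX (d=7/2, Q=-296) ⇒ EMX; edges |E|=-19/8, |MX|=47/8
  updated: d(EMX,F)=187/4, d(EMX,G)=25, d(EMX,L)=101/2, d(EMX,Z)=89/4
3. join EMX+G (d=25, Q=-437/2) ⇒ EGMX; edges |EMX|=47/4, |G|=53/4
  updated: d(EGMX,F)=247/8, d(EGMX,L)=171/4, d(EGMX,Z)=85/8
4. join EGMX+Z (d=85/8, Q=-973/8) ⇒ EGMXZ; edges |EGMX|=375/32, |Z|=-35/32
  updated: d(EGMXZ,F)=145/8, d(EGMXZ,L)=513/16
5. join EGMXZ+F (d=145/8, Q=-1427/16) ⇒ EFGMXZ; edges |EGMXZ|=179/32, |F|=401/32
  updated: d(EFGMXZ,L)=847/32
6. join EFGMXZ+L (d=847/32) ⇒ EFGLMXZ; edges |EFGMXZ|=847/64, |L|=847/64
final tree: (((((E:-19/8,(M:27/10,X:13/10):47/8):47/4,G:53/4):375/32,Z:-35/32):179/32,F:401/32):847/64,L:847/64)
total length: 2807/32

47/4,53/4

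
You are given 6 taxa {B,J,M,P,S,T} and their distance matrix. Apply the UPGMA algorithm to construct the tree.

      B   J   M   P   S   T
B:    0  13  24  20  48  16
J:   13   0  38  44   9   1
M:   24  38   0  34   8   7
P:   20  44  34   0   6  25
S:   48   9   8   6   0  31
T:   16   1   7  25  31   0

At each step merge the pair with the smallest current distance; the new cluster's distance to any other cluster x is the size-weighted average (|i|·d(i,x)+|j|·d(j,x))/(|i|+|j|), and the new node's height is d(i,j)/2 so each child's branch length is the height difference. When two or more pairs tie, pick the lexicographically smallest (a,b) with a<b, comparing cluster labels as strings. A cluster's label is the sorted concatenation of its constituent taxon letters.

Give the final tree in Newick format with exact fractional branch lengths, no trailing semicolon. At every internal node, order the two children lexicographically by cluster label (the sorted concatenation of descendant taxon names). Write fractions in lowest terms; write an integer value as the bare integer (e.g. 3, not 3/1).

((B:29/4,(J:1/2,T:1/2):27/4):77/12,(M:21/2,(P:3,S:3):15/2):19/6)

iteration 1: select J,T (d=1); attach at lengths (1/2, 1/2); label the merged cluster JT
  updated: d(B,JT)=29/2, d(JT,M)=45/2, d(JT,P)=69/2, d(JT,S)=20
iteration 2: select P,S (d=6); attach at lengths (3, 3); label the merged cluster PS
  updated: d(B,PS)=34, d(JT,PS)=109/4, d(M,PS)=21
iteration 3: select B,JT (d=29/2); attach at lengths (29/4, 27/4); label the merged cluster BJT
  updated: d(BJT,M)=23, d(BJT,PS)=59/2
iteration 4: select M,PS (d=21); attach at lengths (21/2, 15/2); label the merged cluster MPS
  updated: d(BJT,MPS)=82/3
iteration 5: select BJT,MPS (d=82/3); attach at lengths (77/12, 19/6); label the merged cluster BJMPST
final tree: ((B:29/4,(J:1/2,T:1/2):27/4):77/12,(M:21/2,(P:3,S:3):15/2):19/6)
total length: 583/12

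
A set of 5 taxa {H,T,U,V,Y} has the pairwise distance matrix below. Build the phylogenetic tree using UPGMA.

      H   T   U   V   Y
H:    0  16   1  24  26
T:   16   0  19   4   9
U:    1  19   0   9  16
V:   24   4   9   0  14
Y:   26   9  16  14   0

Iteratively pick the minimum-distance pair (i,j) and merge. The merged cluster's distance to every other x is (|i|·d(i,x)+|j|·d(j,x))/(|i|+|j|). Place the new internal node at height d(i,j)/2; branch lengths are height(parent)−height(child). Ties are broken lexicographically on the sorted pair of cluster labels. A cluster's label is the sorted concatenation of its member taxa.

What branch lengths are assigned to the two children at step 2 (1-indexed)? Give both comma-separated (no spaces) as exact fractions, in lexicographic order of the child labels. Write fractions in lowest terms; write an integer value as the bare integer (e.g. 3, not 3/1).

iteration 1: select H,U (d=1); attach at lengths (1/2, 1/2); label the merged cluster HU
  updated: d(HU,T)=35/2, d(HU,V)=33/2, d(HU,Y)=21
iteration 2: select T,V (d=4); attach at lengths (2, 2); label the merged cluster TV
  updated: d(HU,TV)=17, d(TV,Y)=23/2
iteration 3: select TV,Y (d=23/2); attach at lengths (15/4, 23/4); label the merged cluster TVY
  updated: d(HU,TVY)=55/3
iteration 4: select HU,TVY (d=55/3); attach at lengths (26/3, 41/12); label the merged cluster HTUVY
final tree: ((H:1/2,U:1/2):26/3,((T:2,V:2):15/4,Y:23/4):41/12)
total length: 319/12

2,2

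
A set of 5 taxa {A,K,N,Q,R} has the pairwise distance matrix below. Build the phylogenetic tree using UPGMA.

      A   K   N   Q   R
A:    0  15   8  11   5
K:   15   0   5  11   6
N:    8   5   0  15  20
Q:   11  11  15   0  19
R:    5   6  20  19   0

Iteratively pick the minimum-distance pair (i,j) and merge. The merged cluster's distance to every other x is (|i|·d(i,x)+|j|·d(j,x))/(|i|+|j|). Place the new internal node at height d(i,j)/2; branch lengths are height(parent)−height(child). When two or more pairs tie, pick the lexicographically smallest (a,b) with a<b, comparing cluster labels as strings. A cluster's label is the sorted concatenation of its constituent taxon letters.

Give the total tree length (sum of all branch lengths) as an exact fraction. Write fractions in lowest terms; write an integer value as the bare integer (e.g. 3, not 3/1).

iteration 1: select A,R (d=5); attach at lengths (5/2, 5/2); label the merged cluster AR
  updated: d(AR,K)=21/2, d(AR,N)=14, d(AR,Q)=15
iteration 2: select K,N (d=5); attach at lengths (5/2, 5/2); label the merged cluster KN
  updated: d(AR,KN)=49/4, d(KN,Q)=13
iteration 3: select AR,KN (d=49/4); attach at lengths (29/8, 29/8); label the merged cluster AKNR
  updated: d(AKNR,Q)=14
iteration 4: select AKNR,Q (d=14); attach at lengths (7/8, 7); label the merged cluster AKNQR
final tree: (((A:5/2,R:5/2):29/8,(K:5/2,N:5/2):29/8):7/8,Q:7)
total length: 201/8

201/8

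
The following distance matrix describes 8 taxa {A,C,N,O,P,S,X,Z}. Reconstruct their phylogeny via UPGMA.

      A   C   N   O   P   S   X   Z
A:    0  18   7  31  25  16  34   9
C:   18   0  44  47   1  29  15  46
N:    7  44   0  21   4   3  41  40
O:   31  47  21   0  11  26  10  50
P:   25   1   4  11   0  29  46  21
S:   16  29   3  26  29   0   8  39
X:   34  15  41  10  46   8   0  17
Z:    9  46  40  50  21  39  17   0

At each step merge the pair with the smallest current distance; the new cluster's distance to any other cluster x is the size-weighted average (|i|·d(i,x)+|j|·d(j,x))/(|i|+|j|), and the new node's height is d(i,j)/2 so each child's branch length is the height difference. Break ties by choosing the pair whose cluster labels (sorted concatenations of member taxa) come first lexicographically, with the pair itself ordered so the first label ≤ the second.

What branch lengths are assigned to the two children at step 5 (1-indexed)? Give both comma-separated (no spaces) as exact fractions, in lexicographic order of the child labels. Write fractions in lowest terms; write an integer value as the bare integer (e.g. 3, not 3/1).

21/2,7

step 1: merge (C,P) at d=1; branch lengths C→1/2, P→1/2; new cluster CP
  updated: d(A,CP)=43/2, d(CP,N)=24, d(CP,O)=29, d(CP,S)=29, d(CP,X)=61/2, d(CP,Z)=67/2
step 2: merge (N,S) at d=3; branch lengths N→3/2, S→3/2; new cluster NS
  updated: d(A,NS)=23/2, d(CP,NS)=53/2, d(NS,O)=47/2, d(NS,X)=49/2, d(NS,Z)=79/2
step 3: merge (A,Z) at d=9; branch lengths A→9/2, Z→9/2; new cluster AZ
  updated: d(AZ,CP)=55/2, d(AZ,NS)=51/2, d(AZ,O)=81/2, d(AZ,X)=51/2
step 4: merge (O,X) at d=10; branch lengths O→5, X→5; new cluster OX
  updated: d(AZ,OX)=33, d(CP,OX)=119/4, d(NS,OX)=24
step 5: merge (NS,OX) at d=24; branch lengths NS→21/2, OX→7; new cluster NOSX
  updated: d(AZ,NOSX)=117/4, d(CP,NOSX)=225/8
step 6: merge (AZ,CP) at d=55/2; branch lengths AZ→37/4, CP→53/4; new cluster ACPZ
  updated: d(ACPZ,NOSX)=459/16
step 7: merge (ACPZ,NOSX) at d=459/16; branch lengths ACPZ→19/32, NOSX→75/32; new cluster ACNOPSXZ
final tree: (((A:9/2,Z:9/2):37/4,(C:1/2,P:1/2):53/4):19/32,((N:3/2,S:3/2):21/2,(O:5,X:5):7):75/32)
total length: 1055/16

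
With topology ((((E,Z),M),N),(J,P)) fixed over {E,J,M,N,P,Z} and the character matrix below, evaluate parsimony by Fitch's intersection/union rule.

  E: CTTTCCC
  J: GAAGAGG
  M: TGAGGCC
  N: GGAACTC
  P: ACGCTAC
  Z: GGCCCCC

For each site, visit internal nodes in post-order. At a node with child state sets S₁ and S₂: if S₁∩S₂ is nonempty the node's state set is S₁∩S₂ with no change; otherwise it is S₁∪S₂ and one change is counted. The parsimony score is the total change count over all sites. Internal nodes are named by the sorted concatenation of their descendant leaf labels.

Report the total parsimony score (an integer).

20

[col 0] EZ: children E:{C}, Z:{G} ∪→ {C,G}; cost 1
[col 0] EMZ: children EZ:{C,G}, M:{T} ∪→ {C,G,T}; cost 1
[col 0] EMNZ: children EMZ:{C,G,T}, N:{G} ∩→ {G}; cost 0
[col 0] JP: children J:{G}, P:{A} ∪→ {A,G}; cost 1
[col 0] EJMNPZ: children EMNZ:{G}, JP:{A,G} ∩→ {G}; cost 0
[col 1] EZ: children E:{T}, Z:{G} ∪→ {G,T}; cost 1
[col 1] EMZ: children EZ:{G,T}, M:{G} ∩→ {G}; cost 0
[col 1] EMNZ: children EMZ:{G}, N:{G} ∩→ {G}; cost 0
[col 1] JP: children J:{A}, P:{C} ∪→ {A,C}; cost 1
[col 1] EJMNPZ: children EMNZ:{G}, JP:{A,C} ∪→ {A,C,G}; cost 1
[col 2] EZ: children E:{T}, Z:{C} ∪→ {C,T}; cost 1
[col 2] EMZ: children EZ:{C,T}, M:{A} ∪→ {A,C,T}; cost 1
[col 2] EMNZ: children EMZ:{A,C,T}, N:{A} ∩→ {A}; cost 0
[col 2] JP: children J:{A}, P:{G} ∪→ {A,G}; cost 1
[col 2] EJMNPZ: children EMNZ:{A}, JP:{A,G} ∩→ {A}; cost 0
[col 3] EZ: children E:{T}, Z:{C} ∪→ {C,T}; cost 1
[col 3] EMZ: children EZ:{C,T}, M:{G} ∪→ {C,G,T}; cost 1
[col 3] EMNZ: children EMZ:{C,G,T}, N:{A} ∪→ {A,C,G,T}; cost 1
[col 3] JP: children J:{G}, P:{C} ∪→ {C,G}; cost 1
[col 3] EJMNPZ: children EMNZ:{A,C,G,T}, JP:{C,G} ∩→ {C,G}; cost 0
[col 4] EZ: children E:{C}, Z:{C} ∩→ {C}; cost 0
[col 4] EMZ: children EZ:{C}, M:{G} ∪→ {C,G}; cost 1
[col 4] EMNZ: children EMZ:{C,G}, N:{C} ∩→ {C}; cost 0
[col 4] JP: children J:{A}, P:{T} ∪→ {A,T}; cost 1
[col 4] EJMNPZ: children EMNZ:{C}, JP:{A,T} ∪→ {A,C,T}; cost 1
[col 5] EZ: children E:{C}, Z:{C} ∩→ {C}; cost 0
[col 5] EMZ: children EZ:{C}, M:{C} ∩→ {C}; cost 0
[col 5] EMNZ: children EMZ:{C}, N:{T} ∪→ {C,T}; cost 1
[col 5] JP: children J:{G}, P:{A} ∪→ {A,G}; cost 1
[col 5] EJMNPZ: children EMNZ:{C,T}, JP:{A,G} ∪→ {A,C,G,T}; cost 1
[col 6] EZ: children E:{C}, Z:{C} ∩→ {C}; cost 0
[col 6] EMZ: children EZ:{C}, M:{C} ∩→ {C}; cost 0
[col 6] EMNZ: children EMZ:{C}, N:{C} ∩→ {C}; cost 0
[col 6] JP: children J:{G}, P:{C} ∪→ {C,G}; cost 1
[col 6] EJMNPZ: children EMNZ:{C}, JP:{C,G} ∩→ {C}; cost 0
per-site changes: [3, 3, 3, 4, 3, 3, 1]; total = 20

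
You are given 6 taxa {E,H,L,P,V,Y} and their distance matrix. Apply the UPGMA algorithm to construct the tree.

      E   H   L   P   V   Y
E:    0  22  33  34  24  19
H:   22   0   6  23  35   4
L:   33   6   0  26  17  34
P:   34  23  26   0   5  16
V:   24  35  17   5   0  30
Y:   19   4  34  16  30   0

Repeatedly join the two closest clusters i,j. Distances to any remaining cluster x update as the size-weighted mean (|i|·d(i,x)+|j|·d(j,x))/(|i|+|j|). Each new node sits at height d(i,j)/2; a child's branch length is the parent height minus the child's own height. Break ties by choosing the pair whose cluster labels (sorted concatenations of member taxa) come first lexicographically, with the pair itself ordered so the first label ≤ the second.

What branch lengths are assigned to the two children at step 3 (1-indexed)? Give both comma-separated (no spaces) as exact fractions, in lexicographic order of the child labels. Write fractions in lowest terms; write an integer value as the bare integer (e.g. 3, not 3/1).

8,10

1. join H+Y (d=4) ⇒ HY; edges |H|=2, |Y|=2
  updated: d(E,HY)=41/2, d(HY,L)=20, d(HY,P)=39/2, d(HY,V)=65/2
2. join P+V (d=5) ⇒ PV; edges |P|=5/2, |V|=5/2
  updated: d(E,PV)=29, d(HY,PV)=26, d(L,PV)=43/2
3. join HY+L (d=20) ⇒ HLY; edges |HY|=8, |L|=10
  updated: d(E,HLY)=74/3, d(HLY,PV)=49/2
4. join HLY+PV (d=49/2) ⇒ HLPVY; edges |HLY|=9/4, |PV|=39/4
  updated: d(E,HLPVY)=132/5
5. join E+HLPVY (d=132/5) ⇒ EHLPVY; edges |E|=66/5, |HLPVY|=19/20
final tree: (E:66/5,(((H:2,Y:2):8,L:10):9/4,(P:5/2,V:5/2):39/4):19/20)
total length: 1063/20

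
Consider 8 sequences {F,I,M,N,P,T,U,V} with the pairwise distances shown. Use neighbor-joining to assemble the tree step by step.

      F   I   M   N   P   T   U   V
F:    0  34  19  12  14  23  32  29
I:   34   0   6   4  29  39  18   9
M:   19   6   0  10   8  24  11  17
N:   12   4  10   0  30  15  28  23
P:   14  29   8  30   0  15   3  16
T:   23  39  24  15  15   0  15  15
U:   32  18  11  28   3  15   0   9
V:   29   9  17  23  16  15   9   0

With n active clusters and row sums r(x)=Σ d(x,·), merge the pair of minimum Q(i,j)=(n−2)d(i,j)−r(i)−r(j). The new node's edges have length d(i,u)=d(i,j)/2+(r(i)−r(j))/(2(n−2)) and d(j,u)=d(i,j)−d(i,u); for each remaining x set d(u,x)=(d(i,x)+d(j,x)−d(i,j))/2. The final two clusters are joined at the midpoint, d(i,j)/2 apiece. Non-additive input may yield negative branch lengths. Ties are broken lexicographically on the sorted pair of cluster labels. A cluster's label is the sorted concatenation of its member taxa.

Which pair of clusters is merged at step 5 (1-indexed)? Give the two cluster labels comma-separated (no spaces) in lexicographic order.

FIMN,PU

1. join I+N (d=4, Q=-237) ⇒ IN; edges |I|=41/12, |N|=7/12
  updated: d(F,IN)=21, d(IN,M)=6, d(IN,P)=55/2, d(IN,T)=25, d(IN,U)=21, d(IN,V)=14
2. join IN+M (d=6, Q=-339/2) ⇒ IMN; edges |IN|=119/20, |M|=1/20
  updated: d(F,IMN)=17, d(IMN,P)=59/4, d(IMN,T)=43/2, d(IMN,U)=13, d(IMN,V)=25/2
3. join F+IMN (d=17, Q=-503/4) ⇒ FIMN; edges |F|=417/32, |IMN|=127/32
  updated: d(FIMN,P)=47/8, d(FIMN,T)=55/4, d(FIMN,U)=14, d(FIMN,V)=49/4
4. join P+U (d=3, Q=-575/8) ⇒ PU; edges |P|=21/16, |U|=27/16
  updated: d(FIMN,PU)=135/16, d(PU,T)=27/2, d(PU,V)=11
5. join FIMN+PU (d=135/16, Q=-101/2) ⇒ FIMNPU; edges |FIMN|=147/32, |PU|=123/32
  updated: d(FIMNPU,T)=301/32, d(FIMNPU,V)=237/32
6. join FIMNPU+T (d=301/32, Q=-509/16) ⇒ FIMNPTU; edges |FIMNPU|=29/32, |T|=17/2
  updated: d(FIMNPTU,V)=13/2
7. join FIMNPTU+V (d=13/2) ⇒ FIMNPTUV; edges |FIMNPTU|=13/4, |V|=13/4
final tree: ((((F:417/32,((I:41/12,N:7/12):119/20,M:1/20):127/32):147/32,(P:21/16,U:27/16):123/32):29/32,T:17/2):13/4,V:13/4)
total length: 1739/32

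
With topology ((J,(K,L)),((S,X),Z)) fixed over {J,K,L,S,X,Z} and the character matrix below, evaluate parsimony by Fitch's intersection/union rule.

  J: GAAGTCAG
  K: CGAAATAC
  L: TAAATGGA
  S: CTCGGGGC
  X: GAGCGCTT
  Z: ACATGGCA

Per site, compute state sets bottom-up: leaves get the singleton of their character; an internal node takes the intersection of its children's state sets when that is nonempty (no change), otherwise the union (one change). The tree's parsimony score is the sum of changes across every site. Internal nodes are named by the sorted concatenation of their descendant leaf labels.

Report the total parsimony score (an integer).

25

site 0, node KL: K={C} ∪ L={T} → {C,T} (+1)
site 0, node JKL: J={G} ∪ KL={C,T} → {C,G,T} (+1)
site 0, node SX: S={C} ∪ X={G} → {C,G} (+1)
site 0, node SXZ: SX={C,G} ∪ Z={A} → {A,C,G} (+1)
site 0, node JKLSXZ: JKL={C,G,T} ∩ SXZ={A,C,G} → {C,G} (+0)
site 1, node KL: K={G} ∪ L={A} → {A,G} (+1)
site 1, node JKL: J={A} ∩ KL={A,G} → {A} (+0)
site 1, node SX: S={T} ∪ X={A} → {A,T} (+1)
site 1, node SXZ: SX={A,T} ∪ Z={C} → {A,C,T} (+1)
site 1, node JKLSXZ: JKL={A} ∩ SXZ={A,C,T} → {A} (+0)
site 2, node KL: K={A} ∩ L={A} → {A} (+0)
site 2, node JKL: J={A} ∩ KL={A} → {A} (+0)
site 2, node SX: S={C} ∪ X={G} → {C,G} (+1)
site 2, node SXZ: SX={C,G} ∪ Z={A} → {A,C,G} (+1)
site 2, node JKLSXZ: JKL={A} ∩ SXZ={A,C,G} → {A} (+0)
site 3, node KL: K={A} ∩ L={A} → {A} (+0)
site 3, node JKL: J={G} ∪ KL={A} → {A,G} (+1)
site 3, node SX: S={G} ∪ X={C} → {C,G} (+1)
site 3, node SXZ: SX={C,G} ∪ Z={T} → {C,G,T} (+1)
site 3, node JKLSXZ: JKL={A,G} ∩ SXZ={C,G,T} → {G} (+0)
site 4, node KL: K={A} ∪ L={T} → {A,T} (+1)
site 4, node JKL: J={T} ∩ KL={A,T} → {T} (+0)
site 4, node SX: S={G} ∩ X={G} → {G} (+0)
site 4, node SXZ: SX={G} ∩ Z={G} → {G} (+0)
site 4, node JKLSXZ: JKL={T} ∪ SXZ={G} → {G,T} (+1)
site 5, node KL: K={T} ∪ L={G} → {G,T} (+1)
site 5, node JKL: J={C} ∪ KL={G,T} → {C,G,T} (+1)
site 5, node SX: S={G} ∪ X={C} → {C,G} (+1)
site 5, node SXZ: SX={C,G} ∩ Z={G} → {G} (+0)
site 5, node JKLSXZ: JKL={C,G,T} ∩ SXZ={G} → {G} (+0)
site 6, node KL: K={A} ∪ L={G} → {A,G} (+1)
site 6, node JKL: J={A} ∩ KL={A,G} → {A} (+0)
site 6, node SX: S={G} ∪ X={T} → {G,T} (+1)
site 6, node SXZ: SX={G,T} ∪ Z={C} → {C,G,T} (+1)
site 6, node JKLSXZ: JKL={A} ∪ SXZ={C,G,T} → {A,C,G,T} (+1)
site 7, node KL: K={C} ∪ L={A} → {A,C} (+1)
site 7, node JKL: J={G} ∪ KL={A,C} → {A,C,G} (+1)
site 7, node SX: S={C} ∪ X={T} → {C,T} (+1)
site 7, node SXZ: SX={C,T} ∪ Z={A} → {A,C,T} (+1)
site 7, node JKLSXZ: JKL={A,C,G} ∩ SXZ={A,C,T} → {A,C} (+0)
per-site changes: [4, 3, 2, 3, 2, 3, 4, 4]; total = 25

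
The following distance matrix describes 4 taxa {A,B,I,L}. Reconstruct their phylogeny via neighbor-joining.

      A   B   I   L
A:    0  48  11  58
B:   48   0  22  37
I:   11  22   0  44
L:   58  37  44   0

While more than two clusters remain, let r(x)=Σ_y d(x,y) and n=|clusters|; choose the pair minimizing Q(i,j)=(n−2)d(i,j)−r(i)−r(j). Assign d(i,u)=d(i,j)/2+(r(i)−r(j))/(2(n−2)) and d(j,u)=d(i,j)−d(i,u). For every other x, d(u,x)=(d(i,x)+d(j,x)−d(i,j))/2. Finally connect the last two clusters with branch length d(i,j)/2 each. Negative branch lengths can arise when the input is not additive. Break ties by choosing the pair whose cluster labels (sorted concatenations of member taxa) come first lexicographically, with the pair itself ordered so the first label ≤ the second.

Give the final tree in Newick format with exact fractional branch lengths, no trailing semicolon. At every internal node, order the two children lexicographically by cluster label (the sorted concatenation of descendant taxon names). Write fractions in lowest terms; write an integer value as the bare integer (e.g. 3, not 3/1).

iteration 1: select A,I (d=11, Q=-172); attach at lengths (31/2, -9/2); label the merged cluster AI
  updated: d(AI,B)=59/2, d(AI,L)=91/2
iteration 2: select AI,B (d=59/2, Q=-112); attach at lengths (19, 21/2); label the merged cluster ABI
  updated: d(ABI,L)=53/2
iteration 3: select ABI,L (d=53/2); attach at lengths (53/4, 53/4); label the merged cluster ABIL
final tree: (((A:31/2,I:-9/2):19,B:21/2):53/4,L:53/4)
total length: 67

(((A:31/2,I:-9/2):19,B:21/2):53/4,L:53/4)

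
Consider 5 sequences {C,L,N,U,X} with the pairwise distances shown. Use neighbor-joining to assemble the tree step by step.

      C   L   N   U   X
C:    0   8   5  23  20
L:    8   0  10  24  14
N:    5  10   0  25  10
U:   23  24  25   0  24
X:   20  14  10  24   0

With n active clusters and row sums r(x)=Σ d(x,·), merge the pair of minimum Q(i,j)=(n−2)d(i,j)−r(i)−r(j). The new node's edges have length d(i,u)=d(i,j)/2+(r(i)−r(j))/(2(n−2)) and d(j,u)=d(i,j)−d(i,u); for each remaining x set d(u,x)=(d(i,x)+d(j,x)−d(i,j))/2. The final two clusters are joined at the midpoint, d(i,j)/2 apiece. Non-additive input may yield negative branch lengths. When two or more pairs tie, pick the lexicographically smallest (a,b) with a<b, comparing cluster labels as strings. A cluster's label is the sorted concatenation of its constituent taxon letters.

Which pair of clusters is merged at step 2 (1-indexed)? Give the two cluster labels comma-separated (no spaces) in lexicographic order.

1. join U+X (d=24, Q=-92) ⇒ UX; edges |U|=50/3, |X|=22/3
  updated: d(C,UX)=19/2, d(L,UX)=7, d(N,UX)=11/2
2. join C+N (d=5, Q=-33) ⇒ CN; edges |C|=3, |N|=2
  updated: d(CN,L)=13/2, d(CN,UX)=5
3. join CN+L (d=13/2, Q=-37/2) ⇒ CLN; edges |CN|=9/4, |L|=17/4
  updated: d(CLN,UX)=11/4
4. join CLN+UX (d=11/4) ⇒ CLNUX; edges |CLN|=11/8, |UX|=11/8
final tree: (((C:3,N:2):9/4,L:17/4):11/8,(U:50/3,X:22/3):11/8)
total length: 153/4

C,N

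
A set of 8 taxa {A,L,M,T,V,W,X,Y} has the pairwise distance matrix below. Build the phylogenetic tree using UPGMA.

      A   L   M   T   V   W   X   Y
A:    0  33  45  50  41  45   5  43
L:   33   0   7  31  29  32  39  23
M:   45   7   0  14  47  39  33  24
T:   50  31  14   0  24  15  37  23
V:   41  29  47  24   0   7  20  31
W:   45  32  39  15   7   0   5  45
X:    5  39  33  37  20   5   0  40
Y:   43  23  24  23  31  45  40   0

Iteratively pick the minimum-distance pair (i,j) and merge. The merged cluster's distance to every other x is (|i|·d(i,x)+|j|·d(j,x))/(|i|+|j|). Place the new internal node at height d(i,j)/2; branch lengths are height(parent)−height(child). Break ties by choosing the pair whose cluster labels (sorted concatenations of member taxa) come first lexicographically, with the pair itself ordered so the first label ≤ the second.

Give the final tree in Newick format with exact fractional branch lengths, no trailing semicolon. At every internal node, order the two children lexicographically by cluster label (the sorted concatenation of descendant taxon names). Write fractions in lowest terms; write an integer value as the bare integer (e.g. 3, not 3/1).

((A:5/2,X:5/2):371/24,(((L:7/2,M:7/2):33/4,Y:47/4):53/12,(T:39/4,(V:7/2,W:7/2):25/4):77/12):43/24)

1. join A+X (d=5) ⇒ AX; edges |A|=5/2, |X|=5/2
  updated: d(AX,L)=36, d(AX,M)=39, d(AX,T)=87/2, d(AX,V)=61/2, d(AX,W)=25, d(AX,Y)=83/2
2. join L+M (d=7) ⇒ LM; edges |L|=7/2, |M|=7/2
  updated: d(AX,LM)=75/2, d(LM,T)=45/2, d(LM,V)=38, d(LM,W)=71/2, d(LM,Y)=47/2
3. join V+W (d=7) ⇒ VW; edges |V|=7/2, |W|=7/2
  updated: d(AX,VW)=111/4, d(LM,VW)=147/4, d(T,VW)=39/2, d(VW,Y)=38
4. join T+VW (d=39/2) ⇒ TVW; edges |T|=39/4, |VW|=25/4
  updated: d(AX,TVW)=33, d(LM,TVW)=32, d(TVW,Y)=33
5. join LM+Y (d=47/2) ⇒ LMY; edges |LM|=33/4, |Y|=47/4
  updated: d(AX,LMY)=233/6, d(LMY,TVW)=97/3
6. join LMY+TVW (d=97/3) ⇒ LMTVWY; edges |LMY|=53/12, |TVW|=77/12
  updated: d(AX,LMTVWY)=431/12
7. join AX+LMTVWY (d=431/12) ⇒ ALMTVWXY; edges |AX|=371/24, |LMTVWY|=43/24
final tree: ((A:5/2,X:5/2):371/24,(((L:7/2,M:7/2):33/4,Y:47/4):53/12,(T:39/4,(V:7/2,W:7/2):25/4):77/12):43/24)
total length: 997/12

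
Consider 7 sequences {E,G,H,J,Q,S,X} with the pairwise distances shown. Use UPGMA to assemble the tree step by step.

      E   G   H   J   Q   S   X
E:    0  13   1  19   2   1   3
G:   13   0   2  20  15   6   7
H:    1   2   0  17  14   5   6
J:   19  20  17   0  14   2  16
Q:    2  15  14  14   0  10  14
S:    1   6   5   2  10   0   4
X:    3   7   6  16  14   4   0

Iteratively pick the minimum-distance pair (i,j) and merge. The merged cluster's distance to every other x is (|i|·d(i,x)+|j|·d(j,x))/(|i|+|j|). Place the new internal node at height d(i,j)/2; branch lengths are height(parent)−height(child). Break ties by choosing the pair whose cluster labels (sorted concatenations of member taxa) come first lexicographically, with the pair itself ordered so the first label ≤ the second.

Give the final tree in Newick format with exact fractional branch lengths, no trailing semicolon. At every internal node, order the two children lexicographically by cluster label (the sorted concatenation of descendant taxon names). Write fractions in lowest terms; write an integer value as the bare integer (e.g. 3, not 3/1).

1. join E+H (d=1) ⇒ EH; edges |E|=1/2, |H|=1/2
  updated: d(EH,G)=15/2, d(EH,J)=18, d(EH,Q)=8, d(EH,S)=3, d(EH,X)=9/2
2. join J+S (d=2) ⇒ JS; edges |J|=1, |S|=1
  updated: d(EH,JS)=21/2, d(G,JS)=13, d(JS,Q)=12, d(JS,X)=10
3. join EH+X (d=9/2) ⇒ EHX; edges |EH|=7/4, |X|=9/4
  updated: d(EHX,G)=22/3, d(EHX,JS)=31/3, d(EHX,Q)=10
4. join EHX+G (d=22/3) ⇒ EGHX; edges |EHX|=17/12, |G|=11/3
  updated: d(EGHX,JS)=11, d(EGHX,Q)=45/4
5. join EGHX+JS (d=11) ⇒ EGHJSX; edges |EGHX|=11/6, |JS|=9/2
  updated: d(EGHJSX,Q)=23/2
6. join EGHJSX+Q (d=23/2) ⇒ EGHJQSX; edges |EGHJSX|=1/4, |Q|=23/4
final tree: (((((E:1/2,H:1/2):7/4,X:9/4):17/12,G:11/3):11/6,(J:1,S:1):9/2):1/4,Q:23/4)
total length: 293/12

(((((E:1/2,H:1/2):7/4,X:9/4):17/12,G:11/3):11/6,(J:1,S:1):9/2):1/4,Q:23/4)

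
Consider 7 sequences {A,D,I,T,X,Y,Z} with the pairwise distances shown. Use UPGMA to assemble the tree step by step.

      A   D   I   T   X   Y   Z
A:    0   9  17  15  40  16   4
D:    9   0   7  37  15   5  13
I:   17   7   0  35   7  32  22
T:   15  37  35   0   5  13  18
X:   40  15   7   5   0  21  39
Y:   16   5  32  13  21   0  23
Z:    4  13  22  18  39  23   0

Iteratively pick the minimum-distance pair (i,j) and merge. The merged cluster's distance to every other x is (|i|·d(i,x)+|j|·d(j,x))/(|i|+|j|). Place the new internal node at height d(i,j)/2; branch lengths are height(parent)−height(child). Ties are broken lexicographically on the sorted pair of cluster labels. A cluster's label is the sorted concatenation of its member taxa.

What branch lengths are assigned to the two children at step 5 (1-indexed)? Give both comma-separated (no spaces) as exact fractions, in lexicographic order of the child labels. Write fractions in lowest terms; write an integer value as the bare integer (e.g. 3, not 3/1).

17/8,39/4

step 1: merge (A,Z) at d=4; branch lengths A→2, Z→2; new cluster AZ
  updated: d(AZ,D)=11, d(AZ,I)=39/2, d(AZ,T)=33/2, d(AZ,X)=79/2, d(AZ,Y)=39/2
step 2: merge (D,Y) at d=5; branch lengths D→5/2, Y→5/2; new cluster DY
  updated: d(AZ,DY)=61/4, d(DY,I)=39/2, d(DY,T)=25, d(DY,X)=18
step 3: merge (T,X) at d=5; branch lengths T→5/2, X→5/2; new cluster TX
  updated: d(AZ,TX)=28, d(DY,TX)=43/2, d(I,TX)=21
step 4: merge (AZ,DY) at d=61/4; branch lengths AZ→45/8, DY→41/8; new cluster ADYZ
  updated: d(ADYZ,I)=39/2, d(ADYZ,TX)=99/4
step 5: merge (ADYZ,I) at d=39/2; branch lengths ADYZ→17/8, I→39/4; new cluster ADIYZ
  updated: d(ADIYZ,TX)=24
step 6: merge (ADIYZ,TX) at d=24; branch lengths ADIYZ→9/4, TX→19/2; new cluster ADITXYZ
final tree: ((((A:2,Z:2):45/8,(D:5/2,Y:5/2):41/8):17/8,I:39/4):9/4,(T:5/2,X:5/2):19/2)
total length: 387/8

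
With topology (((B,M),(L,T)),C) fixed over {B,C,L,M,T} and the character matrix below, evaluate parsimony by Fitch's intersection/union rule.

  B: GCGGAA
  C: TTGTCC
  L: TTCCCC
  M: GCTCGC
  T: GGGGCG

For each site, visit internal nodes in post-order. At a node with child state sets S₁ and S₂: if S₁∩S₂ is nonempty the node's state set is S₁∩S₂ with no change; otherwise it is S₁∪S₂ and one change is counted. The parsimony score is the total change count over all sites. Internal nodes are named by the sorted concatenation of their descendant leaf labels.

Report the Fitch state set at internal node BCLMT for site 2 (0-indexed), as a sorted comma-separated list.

G

BM@0: {G} ∩ {G} = {G} (intersection, +0)
LT@0: {T} ∪ {G} = {G,T} (union, +1)
BLMT@0: {G} ∩ {G,T} = {G} (intersection, +0)
BCLMT@0: {G} ∪ {T} = {G,T} (union, +1)
BM@1: {C} ∩ {C} = {C} (intersection, +0)
LT@1: {T} ∪ {G} = {G,T} (union, +1)
BLMT@1: {C} ∪ {G,T} = {C,G,T} (union, +1)
BCLMT@1: {C,G,T} ∩ {T} = {T} (intersection, +0)
BM@2: {G} ∪ {T} = {G,T} (union, +1)
LT@2: {C} ∪ {G} = {C,G} (union, +1)
BLMT@2: {G,T} ∩ {C,G} = {G} (intersection, +0)
BCLMT@2: {G} ∩ {G} = {G} (intersection, +0)
BM@3: {G} ∪ {C} = {C,G} (union, +1)
LT@3: {C} ∪ {G} = {C,G} (union, +1)
BLMT@3: {C,G} ∩ {C,G} = {C,G} (intersection, +0)
BCLMT@3: {C,G} ∪ {T} = {C,G,T} (union, +1)
BM@4: {A} ∪ {G} = {A,G} (union, +1)
LT@4: {C} ∩ {C} = {C} (intersection, +0)
BLMT@4: {A,G} ∪ {C} = {A,C,G} (union, +1)
BCLMT@4: {A,C,G} ∩ {C} = {C} (intersection, +0)
BM@5: {A} ∪ {C} = {A,C} (union, +1)
LT@5: {C} ∪ {G} = {C,G} (union, +1)
BLMT@5: {A,C} ∩ {C,G} = {C} (intersection, +0)
BCLMT@5: {C} ∩ {C} = {C} (intersection, +0)
per-site changes: [2, 2, 2, 3, 2, 2]; total = 13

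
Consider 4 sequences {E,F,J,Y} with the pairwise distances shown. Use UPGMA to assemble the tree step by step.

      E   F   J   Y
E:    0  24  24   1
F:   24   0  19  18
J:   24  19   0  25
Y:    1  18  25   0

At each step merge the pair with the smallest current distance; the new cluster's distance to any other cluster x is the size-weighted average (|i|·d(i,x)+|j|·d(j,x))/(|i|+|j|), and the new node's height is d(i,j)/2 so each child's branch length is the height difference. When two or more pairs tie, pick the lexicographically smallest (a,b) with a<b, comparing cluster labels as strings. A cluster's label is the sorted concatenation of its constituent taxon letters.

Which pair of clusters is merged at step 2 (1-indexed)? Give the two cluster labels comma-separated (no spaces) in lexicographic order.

F,J

iteration 1: select E,Y (d=1); attach at lengths (1/2, 1/2); label the merged cluster EY
  updated: d(EY,F)=21, d(EY,J)=49/2
iteration 2: select F,J (d=19); attach at lengths (19/2, 19/2); label the merged cluster FJ
  updated: d(EY,FJ)=91/4
iteration 3: select EY,FJ (d=91/4); attach at lengths (87/8, 15/8); label the merged cluster EFJY
final tree: ((E:1/2,Y:1/2):87/8,(F:19/2,J:19/2):15/8)
total length: 131/4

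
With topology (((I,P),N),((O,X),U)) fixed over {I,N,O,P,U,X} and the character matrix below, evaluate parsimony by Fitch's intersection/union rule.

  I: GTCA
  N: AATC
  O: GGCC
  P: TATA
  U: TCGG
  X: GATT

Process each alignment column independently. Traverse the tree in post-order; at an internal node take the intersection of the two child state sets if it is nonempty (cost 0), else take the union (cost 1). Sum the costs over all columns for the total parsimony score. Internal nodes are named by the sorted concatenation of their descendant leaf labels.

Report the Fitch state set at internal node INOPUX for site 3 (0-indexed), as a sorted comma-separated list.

site 0, node IP: I={G} ∪ P={T} → {G,T} (+1)
site 0, node INP: IP={G,T} ∪ N={A} → {A,G,T} (+1)
site 0, node OX: O={G} ∩ X={G} → {G} (+0)
site 0, node OUX: OX={G} ∪ U={T} → {G,T} (+1)
site 0, node INOPUX: INP={A,G,T} ∩ OUX={G,T} → {G,T} (+0)
site 1, node IP: I={T} ∪ P={A} → {A,T} (+1)
site 1, node INP: IP={A,T} ∩ N={A} → {A} (+0)
site 1, node OX: O={G} ∪ X={A} → {A,G} (+1)
site 1, node OUX: OX={A,G} ∪ U={C} → {A,C,G} (+1)
site 1, node INOPUX: INP={A} ∩ OUX={A,C,G} → {A} (+0)
site 2, node IP: I={C} ∪ P={T} → {C,T} (+1)
site 2, node INP: IP={C,T} ∩ N={T} → {T} (+0)
site 2, node OX: O={C} ∪ X={T} → {C,T} (+1)
site 2, node OUX: OX={C,T} ∪ U={G} → {C,G,T} (+1)
site 2, node INOPUX: INP={T} ∩ OUX={C,G,T} → {T} (+0)
site 3, node IP: I={A} ∩ P={A} → {A} (+0)
site 3, node INP: IP={A} ∪ N={C} → {A,C} (+1)
site 3, node OX: O={C} ∪ X={T} → {C,T} (+1)
site 3, node OUX: OX={C,T} ∪ U={G} → {C,G,T} (+1)
site 3, node INOPUX: INP={A,C} ∩ OUX={C,G,T} → {C} (+0)
per-site changes: [3, 3, 3, 3]; total = 12

C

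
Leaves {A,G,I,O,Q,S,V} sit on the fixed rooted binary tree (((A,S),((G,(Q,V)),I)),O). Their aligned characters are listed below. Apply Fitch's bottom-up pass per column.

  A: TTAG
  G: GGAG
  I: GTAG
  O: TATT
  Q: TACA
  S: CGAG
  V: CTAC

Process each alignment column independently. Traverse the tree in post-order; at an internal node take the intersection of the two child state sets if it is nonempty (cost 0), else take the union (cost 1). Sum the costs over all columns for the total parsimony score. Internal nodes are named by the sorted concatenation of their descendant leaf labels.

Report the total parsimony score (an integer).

13

site 0, node AS: A={T} ∪ S={C} → {C,T} (+1)
site 0, node QV: Q={T} ∪ V={C} → {C,T} (+1)
site 0, node GQV: G={G} ∪ QV={C,T} → {C,G,T} (+1)
site 0, node GIQV: GQV={C,G,T} ∩ I={G} → {G} (+0)
site 0, node AGIQSV: AS={C,T} ∪ GIQV={G} → {C,G,T} (+1)
site 0, node AGIOQSV: AGIQSV={C,G,T} ∩ O={T} → {T} (+0)
site 1, node AS: A={T} ∪ S={G} → {G,T} (+1)
site 1, node QV: Q={A} ∪ V={T} → {A,T} (+1)
site 1, node GQV: G={G} ∪ QV={A,T} → {A,G,T} (+1)
site 1, node GIQV: GQV={A,G,T} ∩ I={T} → {T} (+0)
site 1, node AGIQSV: AS={G,T} ∩ GIQV={T} → {T} (+0)
site 1, node AGIOQSV: AGIQSV={T} ∪ O={A} → {A,T} (+1)
site 2, node AS: A={A} ∩ S={A} → {A} (+0)
site 2, node QV: Q={C} ∪ V={A} → {A,C} (+1)
site 2, node GQV: G={A} ∩ QV={A,C} → {A} (+0)
site 2, node GIQV: GQV={A} ∩ I={A} → {A} (+0)
site 2, node AGIQSV: AS={A} ∩ GIQV={A} → {A} (+0)
site 2, node AGIOQSV: AGIQSV={A} ∪ O={T} → {A,T} (+1)
site 3, node AS: A={G} ∩ S={G} → {G} (+0)
site 3, node QV: Q={A} ∪ V={C} → {A,C} (+1)
site 3, node GQV: G={G} ∪ QV={A,C} → {A,C,G} (+1)
site 3, node GIQV: GQV={A,C,G} ∩ I={G} → {G} (+0)
site 3, node AGIQSV: AS={G} ∩ GIQV={G} → {G} (+0)
site 3, node AGIOQSV: AGIQSV={G} ∪ O={T} → {G,T} (+1)
per-site changes: [4, 4, 2, 3]; total = 13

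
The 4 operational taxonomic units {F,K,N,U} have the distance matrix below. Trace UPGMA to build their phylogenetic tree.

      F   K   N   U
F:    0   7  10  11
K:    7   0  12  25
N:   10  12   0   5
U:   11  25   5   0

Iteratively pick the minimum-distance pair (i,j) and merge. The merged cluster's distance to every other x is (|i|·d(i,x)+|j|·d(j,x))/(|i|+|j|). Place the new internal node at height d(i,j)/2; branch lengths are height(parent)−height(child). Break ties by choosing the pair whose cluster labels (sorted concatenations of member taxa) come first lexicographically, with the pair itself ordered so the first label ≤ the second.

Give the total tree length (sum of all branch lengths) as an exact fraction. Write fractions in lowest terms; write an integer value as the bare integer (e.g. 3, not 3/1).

41/2

iteration 1: select N,U (d=5); attach at lengths (5/2, 5/2); label the merged cluster NU
  updated: d(F,NU)=21/2, d(K,NU)=37/2
iteration 2: select F,K (d=7); attach at lengths (7/2, 7/2); label the merged cluster FK
  updated: d(FK,NU)=29/2
iteration 3: select FK,NU (d=29/2); attach at lengths (15/4, 19/4); label the merged cluster FKNU
final tree: ((F:7/2,K:7/2):15/4,(N:5/2,U:5/2):19/4)
total length: 41/2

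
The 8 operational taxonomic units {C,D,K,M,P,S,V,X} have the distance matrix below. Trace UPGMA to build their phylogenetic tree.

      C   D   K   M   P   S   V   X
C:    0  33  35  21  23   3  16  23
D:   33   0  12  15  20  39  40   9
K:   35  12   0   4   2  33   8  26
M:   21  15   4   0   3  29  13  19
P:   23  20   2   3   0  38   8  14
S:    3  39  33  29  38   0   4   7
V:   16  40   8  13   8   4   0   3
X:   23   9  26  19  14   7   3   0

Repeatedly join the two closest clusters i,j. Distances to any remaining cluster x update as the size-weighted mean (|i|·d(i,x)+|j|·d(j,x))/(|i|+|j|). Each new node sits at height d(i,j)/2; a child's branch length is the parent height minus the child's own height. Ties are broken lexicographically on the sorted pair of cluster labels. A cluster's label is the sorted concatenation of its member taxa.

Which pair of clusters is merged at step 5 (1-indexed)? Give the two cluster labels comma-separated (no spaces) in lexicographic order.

1. join K+P (d=2) ⇒ KP; edges |K|=1, |P|=1
  updated: d(C,KP)=29, d(D,KP)=16, d(KP,M)=7/2, d(KP,S)=71/2, d(KP,V)=8, d(KP,X)=20
2. join C+S (d=3) ⇒ CS; edges |C|=3/2, |S|=3/2
  updated: d(CS,D)=36, d(CS,KP)=129/4, d(CS,M)=25, d(CS,V)=10, d(CS,X)=15
3. join V+X (d=3) ⇒ VX; edges |V|=3/2, |X|=3/2
  updated: d(CS,VX)=25/2, d(D,VX)=49/2, d(KP,VX)=14, d(M,VX)=16
4. join KP+M (d=7/2) ⇒ KMP; edges |KP|=3/4, |M|=7/4
  updated: d(CS,KMP)=179/6, d(D,KMP)=47/3, d(KMP,VX)=44/3
5. join CS+VX (d=25/2) ⇒ CSVX; edges |CS|=19/4, |VX|=19/4
  updated: d(CSVX,D)=121/4, d(CSVX,KMP)=89/4
6. join D+KMP (d=47/3) ⇒ DKMP; edges |D|=47/6, |KMP|=73/12
  updated: d(CSVX,DKMP)=97/4
7. join CSVX+DKMP (d=97/4) ⇒ CDKMPSVX; edges |CSVX|=47/8, |DKMP|=103/24
final tree: (((C:3/2,S:3/2):19/4,(V:3/2,X:3/2):19/4):47/8,(D:47/6,((K:1,P:1):3/4,M:7/4):73/12):103/24)
total length: 529/12

CS,VX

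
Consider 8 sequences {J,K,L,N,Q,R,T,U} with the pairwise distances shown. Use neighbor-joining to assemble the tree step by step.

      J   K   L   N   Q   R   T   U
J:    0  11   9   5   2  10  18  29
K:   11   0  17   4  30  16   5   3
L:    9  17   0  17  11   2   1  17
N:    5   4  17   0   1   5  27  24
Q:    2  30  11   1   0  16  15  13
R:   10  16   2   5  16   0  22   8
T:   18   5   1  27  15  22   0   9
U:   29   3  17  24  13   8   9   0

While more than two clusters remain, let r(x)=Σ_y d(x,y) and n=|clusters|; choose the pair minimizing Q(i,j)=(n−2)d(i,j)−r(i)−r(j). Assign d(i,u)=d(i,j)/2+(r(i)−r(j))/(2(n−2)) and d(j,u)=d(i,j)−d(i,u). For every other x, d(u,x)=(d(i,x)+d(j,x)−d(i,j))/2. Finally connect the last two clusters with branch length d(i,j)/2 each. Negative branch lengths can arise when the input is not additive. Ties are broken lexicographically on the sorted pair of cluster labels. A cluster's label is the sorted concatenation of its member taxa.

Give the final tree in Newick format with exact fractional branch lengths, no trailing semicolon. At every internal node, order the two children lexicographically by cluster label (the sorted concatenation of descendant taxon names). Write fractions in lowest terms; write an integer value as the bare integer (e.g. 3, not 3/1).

1. join K+U (d=3, Q=-171) ⇒ KU; edges |K|=1/12, |U|=35/12
  updated: d(J,KU)=37/2, d(KU,L)=31/2, d(KU,N)=25/2, d(KU,Q)=20, d(KU,R)=21/2, d(KU,T)=11/2
2. join KU+T (d=11/2, Q=-287/2) ⇒ KTU; edges |KU|=43/20, |T|=67/20
  updated: d(J,KTU)=31/2, d(KTU,L)=11/2, d(KTU,N)=17, d(KTU,Q)=59/4, d(KTU,R)=27/2
3. join KTU+L (d=11/2, Q=-355/4) ⇒ KLTU; edges |KTU|=175/32, |L|=1/32
  updated: d(J,KLTU)=19/2, d(KLTU,N)=57/4, d(KLTU,Q)=81/8, d(KLTU,R)=5
4. join KLTU+R (d=5, Q=-479/8) ⇒ KLRTU; edges |KLTU|=143/48, |R|=97/48
  updated: d(J,KLRTU)=29/4, d(KLRTU,N)=57/8, d(KLRTU,Q)=169/16
5. join J+KLRTU (d=29/4, Q=-395/16) ⇒ JKLRTU; edges |J|=61/64, |KLRTU|=403/64
  updated: d(JKLRTU,N)=39/16, d(JKLRTU,Q)=85/32
6. join JKLRTU+N (d=39/16, Q=-195/32) ⇒ JKLNRTU; edges |JKLRTU|=131/64, |N|=25/64
  updated: d(JKLNRTU,Q)=39/64
7. join JKLNRTU+Q (d=39/64) ⇒ JKLNQRTU; edges |JKLNRTU|=39/128, |Q|=39/128
final tree: (((J:61/64,((((K:1/12,U:35/12):43/20,T:67/20):175/32,L:1/32):143/48,R:97/48):403/64):131/64,N:25/64):39/128,Q:39/128)
total length: 1875/64

(((J:61/64,((((K:1/12,U:35/12):43/20,T:67/20):175/32,L:1/32):143/48,R:97/48):403/64):131/64,N:25/64):39/128,Q:39/128)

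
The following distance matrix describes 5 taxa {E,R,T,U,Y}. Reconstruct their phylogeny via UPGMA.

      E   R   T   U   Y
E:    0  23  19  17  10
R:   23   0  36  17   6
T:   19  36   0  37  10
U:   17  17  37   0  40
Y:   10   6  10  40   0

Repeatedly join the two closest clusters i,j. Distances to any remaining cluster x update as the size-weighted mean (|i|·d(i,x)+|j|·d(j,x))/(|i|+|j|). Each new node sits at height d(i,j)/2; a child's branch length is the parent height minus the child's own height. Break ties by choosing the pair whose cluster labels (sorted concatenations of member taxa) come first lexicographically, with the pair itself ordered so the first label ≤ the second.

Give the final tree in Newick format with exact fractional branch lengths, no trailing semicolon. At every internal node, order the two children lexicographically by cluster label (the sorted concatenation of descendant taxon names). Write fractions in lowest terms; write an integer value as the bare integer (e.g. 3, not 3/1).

(((E:33/4,(R:3,Y:3):21/4):31/12,T:65/6):73/24,U:111/8)

iteration 1: select R,Y (d=6); attach at lengths (3, 3); label the merged cluster RY
  updated: d(E,RY)=33/2, d(RY,T)=23, d(RY,U)=57/2
iteration 2: select E,RY (d=33/2); attach at lengths (33/4, 21/4); label the merged cluster ERY
  updated: d(ERY,T)=65/3, d(ERY,U)=74/3
iteration 3: select ERY,T (d=65/3); attach at lengths (31/12, 65/6); label the merged cluster ERTY
  updated: d(ERTY,U)=111/4
iteration 4: select ERTY,U (d=111/4); attach at lengths (73/24, 111/8); label the merged cluster ERTUY
final tree: (((E:33/4,(R:3,Y:3):21/4):31/12,T:65/6):73/24,U:111/8)
total length: 299/6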